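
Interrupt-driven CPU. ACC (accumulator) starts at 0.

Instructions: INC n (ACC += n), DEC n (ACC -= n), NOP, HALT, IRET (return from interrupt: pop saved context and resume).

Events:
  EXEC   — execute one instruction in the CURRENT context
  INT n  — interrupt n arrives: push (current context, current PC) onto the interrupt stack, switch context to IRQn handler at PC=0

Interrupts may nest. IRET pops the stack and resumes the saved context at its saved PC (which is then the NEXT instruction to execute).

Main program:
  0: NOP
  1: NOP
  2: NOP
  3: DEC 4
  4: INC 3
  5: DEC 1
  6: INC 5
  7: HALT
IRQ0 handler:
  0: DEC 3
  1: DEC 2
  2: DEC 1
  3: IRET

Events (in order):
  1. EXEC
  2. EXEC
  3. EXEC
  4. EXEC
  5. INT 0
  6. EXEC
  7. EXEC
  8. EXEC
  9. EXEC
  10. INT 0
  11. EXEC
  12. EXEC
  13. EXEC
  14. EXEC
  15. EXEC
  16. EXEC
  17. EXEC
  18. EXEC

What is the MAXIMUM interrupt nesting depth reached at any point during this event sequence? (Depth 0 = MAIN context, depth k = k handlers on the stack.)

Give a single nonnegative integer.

Event 1 (EXEC): [MAIN] PC=0: NOP [depth=0]
Event 2 (EXEC): [MAIN] PC=1: NOP [depth=0]
Event 3 (EXEC): [MAIN] PC=2: NOP [depth=0]
Event 4 (EXEC): [MAIN] PC=3: DEC 4 -> ACC=-4 [depth=0]
Event 5 (INT 0): INT 0 arrives: push (MAIN, PC=4), enter IRQ0 at PC=0 (depth now 1) [depth=1]
Event 6 (EXEC): [IRQ0] PC=0: DEC 3 -> ACC=-7 [depth=1]
Event 7 (EXEC): [IRQ0] PC=1: DEC 2 -> ACC=-9 [depth=1]
Event 8 (EXEC): [IRQ0] PC=2: DEC 1 -> ACC=-10 [depth=1]
Event 9 (EXEC): [IRQ0] PC=3: IRET -> resume MAIN at PC=4 (depth now 0) [depth=0]
Event 10 (INT 0): INT 0 arrives: push (MAIN, PC=4), enter IRQ0 at PC=0 (depth now 1) [depth=1]
Event 11 (EXEC): [IRQ0] PC=0: DEC 3 -> ACC=-13 [depth=1]
Event 12 (EXEC): [IRQ0] PC=1: DEC 2 -> ACC=-15 [depth=1]
Event 13 (EXEC): [IRQ0] PC=2: DEC 1 -> ACC=-16 [depth=1]
Event 14 (EXEC): [IRQ0] PC=3: IRET -> resume MAIN at PC=4 (depth now 0) [depth=0]
Event 15 (EXEC): [MAIN] PC=4: INC 3 -> ACC=-13 [depth=0]
Event 16 (EXEC): [MAIN] PC=5: DEC 1 -> ACC=-14 [depth=0]
Event 17 (EXEC): [MAIN] PC=6: INC 5 -> ACC=-9 [depth=0]
Event 18 (EXEC): [MAIN] PC=7: HALT [depth=0]
Max depth observed: 1

Answer: 1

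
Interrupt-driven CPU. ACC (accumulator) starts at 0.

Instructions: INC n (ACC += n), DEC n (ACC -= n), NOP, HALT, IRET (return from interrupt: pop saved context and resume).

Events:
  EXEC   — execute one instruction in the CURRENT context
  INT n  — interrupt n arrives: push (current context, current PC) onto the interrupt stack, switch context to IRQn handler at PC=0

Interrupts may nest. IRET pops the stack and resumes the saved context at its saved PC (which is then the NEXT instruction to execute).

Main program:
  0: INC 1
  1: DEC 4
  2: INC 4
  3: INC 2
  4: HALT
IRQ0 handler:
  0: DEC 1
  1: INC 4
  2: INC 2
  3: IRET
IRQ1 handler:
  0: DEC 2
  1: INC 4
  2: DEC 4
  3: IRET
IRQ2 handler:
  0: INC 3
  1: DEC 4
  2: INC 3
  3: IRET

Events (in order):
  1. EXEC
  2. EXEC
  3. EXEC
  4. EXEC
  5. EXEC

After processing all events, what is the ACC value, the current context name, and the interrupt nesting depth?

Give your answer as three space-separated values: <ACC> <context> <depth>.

Event 1 (EXEC): [MAIN] PC=0: INC 1 -> ACC=1
Event 2 (EXEC): [MAIN] PC=1: DEC 4 -> ACC=-3
Event 3 (EXEC): [MAIN] PC=2: INC 4 -> ACC=1
Event 4 (EXEC): [MAIN] PC=3: INC 2 -> ACC=3
Event 5 (EXEC): [MAIN] PC=4: HALT

Answer: 3 MAIN 0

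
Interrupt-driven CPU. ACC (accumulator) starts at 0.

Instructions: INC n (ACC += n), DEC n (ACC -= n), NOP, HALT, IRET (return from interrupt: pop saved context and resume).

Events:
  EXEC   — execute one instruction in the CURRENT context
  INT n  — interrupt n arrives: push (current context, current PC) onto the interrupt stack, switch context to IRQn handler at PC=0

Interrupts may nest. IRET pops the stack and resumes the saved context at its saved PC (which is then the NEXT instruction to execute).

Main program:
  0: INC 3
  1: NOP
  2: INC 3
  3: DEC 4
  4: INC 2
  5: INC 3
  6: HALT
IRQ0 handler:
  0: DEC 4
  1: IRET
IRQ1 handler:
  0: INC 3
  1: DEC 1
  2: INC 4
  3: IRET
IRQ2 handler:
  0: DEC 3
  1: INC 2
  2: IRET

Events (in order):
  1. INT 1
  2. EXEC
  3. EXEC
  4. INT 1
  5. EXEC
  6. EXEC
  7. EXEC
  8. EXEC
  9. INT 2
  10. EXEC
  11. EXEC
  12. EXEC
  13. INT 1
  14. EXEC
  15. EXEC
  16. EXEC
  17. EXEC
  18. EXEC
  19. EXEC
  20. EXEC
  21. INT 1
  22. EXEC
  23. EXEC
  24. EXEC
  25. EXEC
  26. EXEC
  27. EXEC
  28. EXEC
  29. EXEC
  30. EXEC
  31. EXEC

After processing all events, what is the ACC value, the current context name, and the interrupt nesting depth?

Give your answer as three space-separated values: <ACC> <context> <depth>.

Answer: 30 MAIN 0

Derivation:
Event 1 (INT 1): INT 1 arrives: push (MAIN, PC=0), enter IRQ1 at PC=0 (depth now 1)
Event 2 (EXEC): [IRQ1] PC=0: INC 3 -> ACC=3
Event 3 (EXEC): [IRQ1] PC=1: DEC 1 -> ACC=2
Event 4 (INT 1): INT 1 arrives: push (IRQ1, PC=2), enter IRQ1 at PC=0 (depth now 2)
Event 5 (EXEC): [IRQ1] PC=0: INC 3 -> ACC=5
Event 6 (EXEC): [IRQ1] PC=1: DEC 1 -> ACC=4
Event 7 (EXEC): [IRQ1] PC=2: INC 4 -> ACC=8
Event 8 (EXEC): [IRQ1] PC=3: IRET -> resume IRQ1 at PC=2 (depth now 1)
Event 9 (INT 2): INT 2 arrives: push (IRQ1, PC=2), enter IRQ2 at PC=0 (depth now 2)
Event 10 (EXEC): [IRQ2] PC=0: DEC 3 -> ACC=5
Event 11 (EXEC): [IRQ2] PC=1: INC 2 -> ACC=7
Event 12 (EXEC): [IRQ2] PC=2: IRET -> resume IRQ1 at PC=2 (depth now 1)
Event 13 (INT 1): INT 1 arrives: push (IRQ1, PC=2), enter IRQ1 at PC=0 (depth now 2)
Event 14 (EXEC): [IRQ1] PC=0: INC 3 -> ACC=10
Event 15 (EXEC): [IRQ1] PC=1: DEC 1 -> ACC=9
Event 16 (EXEC): [IRQ1] PC=2: INC 4 -> ACC=13
Event 17 (EXEC): [IRQ1] PC=3: IRET -> resume IRQ1 at PC=2 (depth now 1)
Event 18 (EXEC): [IRQ1] PC=2: INC 4 -> ACC=17
Event 19 (EXEC): [IRQ1] PC=3: IRET -> resume MAIN at PC=0 (depth now 0)
Event 20 (EXEC): [MAIN] PC=0: INC 3 -> ACC=20
Event 21 (INT 1): INT 1 arrives: push (MAIN, PC=1), enter IRQ1 at PC=0 (depth now 1)
Event 22 (EXEC): [IRQ1] PC=0: INC 3 -> ACC=23
Event 23 (EXEC): [IRQ1] PC=1: DEC 1 -> ACC=22
Event 24 (EXEC): [IRQ1] PC=2: INC 4 -> ACC=26
Event 25 (EXEC): [IRQ1] PC=3: IRET -> resume MAIN at PC=1 (depth now 0)
Event 26 (EXEC): [MAIN] PC=1: NOP
Event 27 (EXEC): [MAIN] PC=2: INC 3 -> ACC=29
Event 28 (EXEC): [MAIN] PC=3: DEC 4 -> ACC=25
Event 29 (EXEC): [MAIN] PC=4: INC 2 -> ACC=27
Event 30 (EXEC): [MAIN] PC=5: INC 3 -> ACC=30
Event 31 (EXEC): [MAIN] PC=6: HALT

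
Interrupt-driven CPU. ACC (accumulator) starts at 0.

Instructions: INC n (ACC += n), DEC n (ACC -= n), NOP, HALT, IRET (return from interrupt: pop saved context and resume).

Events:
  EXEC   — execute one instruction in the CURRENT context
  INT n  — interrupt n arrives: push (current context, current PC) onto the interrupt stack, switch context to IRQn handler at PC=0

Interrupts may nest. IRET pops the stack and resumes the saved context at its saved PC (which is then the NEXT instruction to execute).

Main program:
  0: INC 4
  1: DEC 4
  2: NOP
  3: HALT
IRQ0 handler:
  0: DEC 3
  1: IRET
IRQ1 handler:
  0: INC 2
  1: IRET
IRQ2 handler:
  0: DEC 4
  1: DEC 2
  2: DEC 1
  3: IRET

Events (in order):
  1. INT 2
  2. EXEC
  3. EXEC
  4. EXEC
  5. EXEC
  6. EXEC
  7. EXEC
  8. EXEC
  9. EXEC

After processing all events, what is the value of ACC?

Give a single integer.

Answer: -7

Derivation:
Event 1 (INT 2): INT 2 arrives: push (MAIN, PC=0), enter IRQ2 at PC=0 (depth now 1)
Event 2 (EXEC): [IRQ2] PC=0: DEC 4 -> ACC=-4
Event 3 (EXEC): [IRQ2] PC=1: DEC 2 -> ACC=-6
Event 4 (EXEC): [IRQ2] PC=2: DEC 1 -> ACC=-7
Event 5 (EXEC): [IRQ2] PC=3: IRET -> resume MAIN at PC=0 (depth now 0)
Event 6 (EXEC): [MAIN] PC=0: INC 4 -> ACC=-3
Event 7 (EXEC): [MAIN] PC=1: DEC 4 -> ACC=-7
Event 8 (EXEC): [MAIN] PC=2: NOP
Event 9 (EXEC): [MAIN] PC=3: HALT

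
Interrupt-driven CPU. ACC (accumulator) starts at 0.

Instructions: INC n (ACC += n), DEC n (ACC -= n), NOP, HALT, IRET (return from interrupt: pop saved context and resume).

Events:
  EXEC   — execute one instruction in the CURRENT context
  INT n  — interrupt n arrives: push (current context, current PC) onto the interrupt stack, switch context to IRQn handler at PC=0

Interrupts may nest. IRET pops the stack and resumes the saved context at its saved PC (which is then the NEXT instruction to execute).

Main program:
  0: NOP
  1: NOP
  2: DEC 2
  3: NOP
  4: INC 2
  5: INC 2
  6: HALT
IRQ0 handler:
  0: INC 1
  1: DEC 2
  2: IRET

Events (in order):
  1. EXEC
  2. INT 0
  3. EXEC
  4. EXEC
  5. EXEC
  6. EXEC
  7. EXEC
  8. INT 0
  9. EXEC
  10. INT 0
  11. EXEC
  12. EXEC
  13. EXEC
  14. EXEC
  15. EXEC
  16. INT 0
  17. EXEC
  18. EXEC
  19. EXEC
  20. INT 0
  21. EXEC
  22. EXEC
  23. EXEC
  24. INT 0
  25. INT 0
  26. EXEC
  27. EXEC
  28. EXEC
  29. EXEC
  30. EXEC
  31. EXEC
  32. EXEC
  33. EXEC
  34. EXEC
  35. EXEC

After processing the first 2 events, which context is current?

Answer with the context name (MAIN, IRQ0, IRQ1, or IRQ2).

Event 1 (EXEC): [MAIN] PC=0: NOP
Event 2 (INT 0): INT 0 arrives: push (MAIN, PC=1), enter IRQ0 at PC=0 (depth now 1)

Answer: IRQ0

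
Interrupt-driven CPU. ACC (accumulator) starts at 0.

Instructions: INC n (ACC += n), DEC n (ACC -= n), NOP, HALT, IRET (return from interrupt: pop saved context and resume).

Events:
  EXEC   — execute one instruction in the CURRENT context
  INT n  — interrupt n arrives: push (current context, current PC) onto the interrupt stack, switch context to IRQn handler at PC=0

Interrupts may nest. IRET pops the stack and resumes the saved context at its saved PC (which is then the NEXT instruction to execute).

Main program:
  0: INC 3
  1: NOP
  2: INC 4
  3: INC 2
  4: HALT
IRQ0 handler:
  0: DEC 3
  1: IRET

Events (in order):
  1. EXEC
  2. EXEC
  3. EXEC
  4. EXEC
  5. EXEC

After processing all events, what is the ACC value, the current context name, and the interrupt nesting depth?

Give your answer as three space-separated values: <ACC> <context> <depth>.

Answer: 9 MAIN 0

Derivation:
Event 1 (EXEC): [MAIN] PC=0: INC 3 -> ACC=3
Event 2 (EXEC): [MAIN] PC=1: NOP
Event 3 (EXEC): [MAIN] PC=2: INC 4 -> ACC=7
Event 4 (EXEC): [MAIN] PC=3: INC 2 -> ACC=9
Event 5 (EXEC): [MAIN] PC=4: HALT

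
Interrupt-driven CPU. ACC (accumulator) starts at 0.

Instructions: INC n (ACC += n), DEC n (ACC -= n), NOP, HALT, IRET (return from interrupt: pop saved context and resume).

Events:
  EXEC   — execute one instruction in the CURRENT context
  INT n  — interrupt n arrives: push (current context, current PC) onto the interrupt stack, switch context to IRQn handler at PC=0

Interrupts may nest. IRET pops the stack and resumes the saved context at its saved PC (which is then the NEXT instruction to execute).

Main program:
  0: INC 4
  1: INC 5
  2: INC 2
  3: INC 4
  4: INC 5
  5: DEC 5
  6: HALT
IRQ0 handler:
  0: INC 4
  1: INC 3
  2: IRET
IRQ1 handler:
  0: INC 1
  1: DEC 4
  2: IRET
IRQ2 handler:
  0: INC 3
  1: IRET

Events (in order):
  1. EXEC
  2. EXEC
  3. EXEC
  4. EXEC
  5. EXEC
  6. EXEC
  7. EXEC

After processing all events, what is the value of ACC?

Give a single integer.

Event 1 (EXEC): [MAIN] PC=0: INC 4 -> ACC=4
Event 2 (EXEC): [MAIN] PC=1: INC 5 -> ACC=9
Event 3 (EXEC): [MAIN] PC=2: INC 2 -> ACC=11
Event 4 (EXEC): [MAIN] PC=3: INC 4 -> ACC=15
Event 5 (EXEC): [MAIN] PC=4: INC 5 -> ACC=20
Event 6 (EXEC): [MAIN] PC=5: DEC 5 -> ACC=15
Event 7 (EXEC): [MAIN] PC=6: HALT

Answer: 15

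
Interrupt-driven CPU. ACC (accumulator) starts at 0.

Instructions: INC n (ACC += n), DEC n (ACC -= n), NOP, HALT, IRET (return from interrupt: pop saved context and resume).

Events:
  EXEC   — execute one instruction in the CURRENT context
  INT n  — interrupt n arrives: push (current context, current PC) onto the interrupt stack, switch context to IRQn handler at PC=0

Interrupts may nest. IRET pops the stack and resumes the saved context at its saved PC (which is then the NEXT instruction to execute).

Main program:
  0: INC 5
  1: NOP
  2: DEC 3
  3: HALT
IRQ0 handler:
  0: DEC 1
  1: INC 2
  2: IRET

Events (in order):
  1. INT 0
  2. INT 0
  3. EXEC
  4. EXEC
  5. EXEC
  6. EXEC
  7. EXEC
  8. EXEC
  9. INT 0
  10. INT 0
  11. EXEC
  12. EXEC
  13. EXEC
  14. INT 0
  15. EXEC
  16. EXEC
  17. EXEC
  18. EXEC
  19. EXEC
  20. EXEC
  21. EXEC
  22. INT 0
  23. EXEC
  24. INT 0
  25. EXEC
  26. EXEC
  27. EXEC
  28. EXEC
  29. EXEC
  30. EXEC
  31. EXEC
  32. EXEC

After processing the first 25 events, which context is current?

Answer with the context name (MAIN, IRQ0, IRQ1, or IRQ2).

Answer: IRQ0

Derivation:
Event 1 (INT 0): INT 0 arrives: push (MAIN, PC=0), enter IRQ0 at PC=0 (depth now 1)
Event 2 (INT 0): INT 0 arrives: push (IRQ0, PC=0), enter IRQ0 at PC=0 (depth now 2)
Event 3 (EXEC): [IRQ0] PC=0: DEC 1 -> ACC=-1
Event 4 (EXEC): [IRQ0] PC=1: INC 2 -> ACC=1
Event 5 (EXEC): [IRQ0] PC=2: IRET -> resume IRQ0 at PC=0 (depth now 1)
Event 6 (EXEC): [IRQ0] PC=0: DEC 1 -> ACC=0
Event 7 (EXEC): [IRQ0] PC=1: INC 2 -> ACC=2
Event 8 (EXEC): [IRQ0] PC=2: IRET -> resume MAIN at PC=0 (depth now 0)
Event 9 (INT 0): INT 0 arrives: push (MAIN, PC=0), enter IRQ0 at PC=0 (depth now 1)
Event 10 (INT 0): INT 0 arrives: push (IRQ0, PC=0), enter IRQ0 at PC=0 (depth now 2)
Event 11 (EXEC): [IRQ0] PC=0: DEC 1 -> ACC=1
Event 12 (EXEC): [IRQ0] PC=1: INC 2 -> ACC=3
Event 13 (EXEC): [IRQ0] PC=2: IRET -> resume IRQ0 at PC=0 (depth now 1)
Event 14 (INT 0): INT 0 arrives: push (IRQ0, PC=0), enter IRQ0 at PC=0 (depth now 2)
Event 15 (EXEC): [IRQ0] PC=0: DEC 1 -> ACC=2
Event 16 (EXEC): [IRQ0] PC=1: INC 2 -> ACC=4
Event 17 (EXEC): [IRQ0] PC=2: IRET -> resume IRQ0 at PC=0 (depth now 1)
Event 18 (EXEC): [IRQ0] PC=0: DEC 1 -> ACC=3
Event 19 (EXEC): [IRQ0] PC=1: INC 2 -> ACC=5
Event 20 (EXEC): [IRQ0] PC=2: IRET -> resume MAIN at PC=0 (depth now 0)
Event 21 (EXEC): [MAIN] PC=0: INC 5 -> ACC=10
Event 22 (INT 0): INT 0 arrives: push (MAIN, PC=1), enter IRQ0 at PC=0 (depth now 1)
Event 23 (EXEC): [IRQ0] PC=0: DEC 1 -> ACC=9
Event 24 (INT 0): INT 0 arrives: push (IRQ0, PC=1), enter IRQ0 at PC=0 (depth now 2)
Event 25 (EXEC): [IRQ0] PC=0: DEC 1 -> ACC=8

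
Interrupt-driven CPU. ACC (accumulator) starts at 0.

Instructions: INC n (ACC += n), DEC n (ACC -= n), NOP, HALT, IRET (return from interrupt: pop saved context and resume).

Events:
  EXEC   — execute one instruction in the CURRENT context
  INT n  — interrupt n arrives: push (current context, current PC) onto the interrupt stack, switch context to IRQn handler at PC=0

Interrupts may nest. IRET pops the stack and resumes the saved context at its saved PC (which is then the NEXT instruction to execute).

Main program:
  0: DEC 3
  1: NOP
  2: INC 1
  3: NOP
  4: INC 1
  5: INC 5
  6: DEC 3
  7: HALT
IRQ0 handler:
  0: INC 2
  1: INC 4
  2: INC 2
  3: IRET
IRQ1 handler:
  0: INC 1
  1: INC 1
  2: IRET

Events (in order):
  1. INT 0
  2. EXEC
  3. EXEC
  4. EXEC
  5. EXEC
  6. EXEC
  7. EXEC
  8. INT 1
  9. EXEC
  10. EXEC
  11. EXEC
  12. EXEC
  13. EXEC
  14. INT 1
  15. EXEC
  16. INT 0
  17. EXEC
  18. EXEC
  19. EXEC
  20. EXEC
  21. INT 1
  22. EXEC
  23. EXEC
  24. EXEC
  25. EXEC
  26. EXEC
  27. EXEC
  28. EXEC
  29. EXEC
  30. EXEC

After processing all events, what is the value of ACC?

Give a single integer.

Event 1 (INT 0): INT 0 arrives: push (MAIN, PC=0), enter IRQ0 at PC=0 (depth now 1)
Event 2 (EXEC): [IRQ0] PC=0: INC 2 -> ACC=2
Event 3 (EXEC): [IRQ0] PC=1: INC 4 -> ACC=6
Event 4 (EXEC): [IRQ0] PC=2: INC 2 -> ACC=8
Event 5 (EXEC): [IRQ0] PC=3: IRET -> resume MAIN at PC=0 (depth now 0)
Event 6 (EXEC): [MAIN] PC=0: DEC 3 -> ACC=5
Event 7 (EXEC): [MAIN] PC=1: NOP
Event 8 (INT 1): INT 1 arrives: push (MAIN, PC=2), enter IRQ1 at PC=0 (depth now 1)
Event 9 (EXEC): [IRQ1] PC=0: INC 1 -> ACC=6
Event 10 (EXEC): [IRQ1] PC=1: INC 1 -> ACC=7
Event 11 (EXEC): [IRQ1] PC=2: IRET -> resume MAIN at PC=2 (depth now 0)
Event 12 (EXEC): [MAIN] PC=2: INC 1 -> ACC=8
Event 13 (EXEC): [MAIN] PC=3: NOP
Event 14 (INT 1): INT 1 arrives: push (MAIN, PC=4), enter IRQ1 at PC=0 (depth now 1)
Event 15 (EXEC): [IRQ1] PC=0: INC 1 -> ACC=9
Event 16 (INT 0): INT 0 arrives: push (IRQ1, PC=1), enter IRQ0 at PC=0 (depth now 2)
Event 17 (EXEC): [IRQ0] PC=0: INC 2 -> ACC=11
Event 18 (EXEC): [IRQ0] PC=1: INC 4 -> ACC=15
Event 19 (EXEC): [IRQ0] PC=2: INC 2 -> ACC=17
Event 20 (EXEC): [IRQ0] PC=3: IRET -> resume IRQ1 at PC=1 (depth now 1)
Event 21 (INT 1): INT 1 arrives: push (IRQ1, PC=1), enter IRQ1 at PC=0 (depth now 2)
Event 22 (EXEC): [IRQ1] PC=0: INC 1 -> ACC=18
Event 23 (EXEC): [IRQ1] PC=1: INC 1 -> ACC=19
Event 24 (EXEC): [IRQ1] PC=2: IRET -> resume IRQ1 at PC=1 (depth now 1)
Event 25 (EXEC): [IRQ1] PC=1: INC 1 -> ACC=20
Event 26 (EXEC): [IRQ1] PC=2: IRET -> resume MAIN at PC=4 (depth now 0)
Event 27 (EXEC): [MAIN] PC=4: INC 1 -> ACC=21
Event 28 (EXEC): [MAIN] PC=5: INC 5 -> ACC=26
Event 29 (EXEC): [MAIN] PC=6: DEC 3 -> ACC=23
Event 30 (EXEC): [MAIN] PC=7: HALT

Answer: 23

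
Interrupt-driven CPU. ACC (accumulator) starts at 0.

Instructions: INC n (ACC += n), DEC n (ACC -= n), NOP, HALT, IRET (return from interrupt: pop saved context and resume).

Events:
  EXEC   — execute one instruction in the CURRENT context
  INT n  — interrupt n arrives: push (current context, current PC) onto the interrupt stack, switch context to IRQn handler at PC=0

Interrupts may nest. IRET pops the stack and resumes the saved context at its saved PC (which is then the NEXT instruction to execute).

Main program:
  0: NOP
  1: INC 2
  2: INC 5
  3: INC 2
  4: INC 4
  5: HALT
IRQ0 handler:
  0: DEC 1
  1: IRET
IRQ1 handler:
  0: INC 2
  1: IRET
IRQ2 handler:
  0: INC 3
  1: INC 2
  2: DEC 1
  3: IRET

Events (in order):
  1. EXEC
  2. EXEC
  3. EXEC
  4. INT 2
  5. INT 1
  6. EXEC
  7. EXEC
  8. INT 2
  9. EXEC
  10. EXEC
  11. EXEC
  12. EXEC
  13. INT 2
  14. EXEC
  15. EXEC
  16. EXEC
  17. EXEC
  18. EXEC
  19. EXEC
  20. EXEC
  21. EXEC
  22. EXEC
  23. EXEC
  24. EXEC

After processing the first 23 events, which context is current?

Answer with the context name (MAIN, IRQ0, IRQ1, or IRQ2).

Event 1 (EXEC): [MAIN] PC=0: NOP
Event 2 (EXEC): [MAIN] PC=1: INC 2 -> ACC=2
Event 3 (EXEC): [MAIN] PC=2: INC 5 -> ACC=7
Event 4 (INT 2): INT 2 arrives: push (MAIN, PC=3), enter IRQ2 at PC=0 (depth now 1)
Event 5 (INT 1): INT 1 arrives: push (IRQ2, PC=0), enter IRQ1 at PC=0 (depth now 2)
Event 6 (EXEC): [IRQ1] PC=0: INC 2 -> ACC=9
Event 7 (EXEC): [IRQ1] PC=1: IRET -> resume IRQ2 at PC=0 (depth now 1)
Event 8 (INT 2): INT 2 arrives: push (IRQ2, PC=0), enter IRQ2 at PC=0 (depth now 2)
Event 9 (EXEC): [IRQ2] PC=0: INC 3 -> ACC=12
Event 10 (EXEC): [IRQ2] PC=1: INC 2 -> ACC=14
Event 11 (EXEC): [IRQ2] PC=2: DEC 1 -> ACC=13
Event 12 (EXEC): [IRQ2] PC=3: IRET -> resume IRQ2 at PC=0 (depth now 1)
Event 13 (INT 2): INT 2 arrives: push (IRQ2, PC=0), enter IRQ2 at PC=0 (depth now 2)
Event 14 (EXEC): [IRQ2] PC=0: INC 3 -> ACC=16
Event 15 (EXEC): [IRQ2] PC=1: INC 2 -> ACC=18
Event 16 (EXEC): [IRQ2] PC=2: DEC 1 -> ACC=17
Event 17 (EXEC): [IRQ2] PC=3: IRET -> resume IRQ2 at PC=0 (depth now 1)
Event 18 (EXEC): [IRQ2] PC=0: INC 3 -> ACC=20
Event 19 (EXEC): [IRQ2] PC=1: INC 2 -> ACC=22
Event 20 (EXEC): [IRQ2] PC=2: DEC 1 -> ACC=21
Event 21 (EXEC): [IRQ2] PC=3: IRET -> resume MAIN at PC=3 (depth now 0)
Event 22 (EXEC): [MAIN] PC=3: INC 2 -> ACC=23
Event 23 (EXEC): [MAIN] PC=4: INC 4 -> ACC=27

Answer: MAIN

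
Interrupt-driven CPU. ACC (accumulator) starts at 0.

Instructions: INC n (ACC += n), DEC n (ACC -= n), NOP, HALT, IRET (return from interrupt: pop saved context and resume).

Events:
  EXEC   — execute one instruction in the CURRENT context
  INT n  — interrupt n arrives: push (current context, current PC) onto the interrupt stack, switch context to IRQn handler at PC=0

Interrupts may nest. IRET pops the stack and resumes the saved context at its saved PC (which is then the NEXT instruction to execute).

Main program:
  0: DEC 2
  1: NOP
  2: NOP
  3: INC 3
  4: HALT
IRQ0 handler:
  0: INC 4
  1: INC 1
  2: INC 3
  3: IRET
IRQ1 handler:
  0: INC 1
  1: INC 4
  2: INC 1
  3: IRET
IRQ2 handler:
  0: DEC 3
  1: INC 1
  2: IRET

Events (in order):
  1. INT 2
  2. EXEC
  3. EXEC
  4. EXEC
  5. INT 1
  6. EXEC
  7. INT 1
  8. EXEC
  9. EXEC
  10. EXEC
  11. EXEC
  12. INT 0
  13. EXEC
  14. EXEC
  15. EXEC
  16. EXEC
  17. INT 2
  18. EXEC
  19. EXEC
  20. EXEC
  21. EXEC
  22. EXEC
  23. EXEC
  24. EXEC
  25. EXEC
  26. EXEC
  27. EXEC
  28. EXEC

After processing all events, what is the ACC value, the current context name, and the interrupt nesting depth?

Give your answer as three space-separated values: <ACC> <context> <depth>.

Event 1 (INT 2): INT 2 arrives: push (MAIN, PC=0), enter IRQ2 at PC=0 (depth now 1)
Event 2 (EXEC): [IRQ2] PC=0: DEC 3 -> ACC=-3
Event 3 (EXEC): [IRQ2] PC=1: INC 1 -> ACC=-2
Event 4 (EXEC): [IRQ2] PC=2: IRET -> resume MAIN at PC=0 (depth now 0)
Event 5 (INT 1): INT 1 arrives: push (MAIN, PC=0), enter IRQ1 at PC=0 (depth now 1)
Event 6 (EXEC): [IRQ1] PC=0: INC 1 -> ACC=-1
Event 7 (INT 1): INT 1 arrives: push (IRQ1, PC=1), enter IRQ1 at PC=0 (depth now 2)
Event 8 (EXEC): [IRQ1] PC=0: INC 1 -> ACC=0
Event 9 (EXEC): [IRQ1] PC=1: INC 4 -> ACC=4
Event 10 (EXEC): [IRQ1] PC=2: INC 1 -> ACC=5
Event 11 (EXEC): [IRQ1] PC=3: IRET -> resume IRQ1 at PC=1 (depth now 1)
Event 12 (INT 0): INT 0 arrives: push (IRQ1, PC=1), enter IRQ0 at PC=0 (depth now 2)
Event 13 (EXEC): [IRQ0] PC=0: INC 4 -> ACC=9
Event 14 (EXEC): [IRQ0] PC=1: INC 1 -> ACC=10
Event 15 (EXEC): [IRQ0] PC=2: INC 3 -> ACC=13
Event 16 (EXEC): [IRQ0] PC=3: IRET -> resume IRQ1 at PC=1 (depth now 1)
Event 17 (INT 2): INT 2 arrives: push (IRQ1, PC=1), enter IRQ2 at PC=0 (depth now 2)
Event 18 (EXEC): [IRQ2] PC=0: DEC 3 -> ACC=10
Event 19 (EXEC): [IRQ2] PC=1: INC 1 -> ACC=11
Event 20 (EXEC): [IRQ2] PC=2: IRET -> resume IRQ1 at PC=1 (depth now 1)
Event 21 (EXEC): [IRQ1] PC=1: INC 4 -> ACC=15
Event 22 (EXEC): [IRQ1] PC=2: INC 1 -> ACC=16
Event 23 (EXEC): [IRQ1] PC=3: IRET -> resume MAIN at PC=0 (depth now 0)
Event 24 (EXEC): [MAIN] PC=0: DEC 2 -> ACC=14
Event 25 (EXEC): [MAIN] PC=1: NOP
Event 26 (EXEC): [MAIN] PC=2: NOP
Event 27 (EXEC): [MAIN] PC=3: INC 3 -> ACC=17
Event 28 (EXEC): [MAIN] PC=4: HALT

Answer: 17 MAIN 0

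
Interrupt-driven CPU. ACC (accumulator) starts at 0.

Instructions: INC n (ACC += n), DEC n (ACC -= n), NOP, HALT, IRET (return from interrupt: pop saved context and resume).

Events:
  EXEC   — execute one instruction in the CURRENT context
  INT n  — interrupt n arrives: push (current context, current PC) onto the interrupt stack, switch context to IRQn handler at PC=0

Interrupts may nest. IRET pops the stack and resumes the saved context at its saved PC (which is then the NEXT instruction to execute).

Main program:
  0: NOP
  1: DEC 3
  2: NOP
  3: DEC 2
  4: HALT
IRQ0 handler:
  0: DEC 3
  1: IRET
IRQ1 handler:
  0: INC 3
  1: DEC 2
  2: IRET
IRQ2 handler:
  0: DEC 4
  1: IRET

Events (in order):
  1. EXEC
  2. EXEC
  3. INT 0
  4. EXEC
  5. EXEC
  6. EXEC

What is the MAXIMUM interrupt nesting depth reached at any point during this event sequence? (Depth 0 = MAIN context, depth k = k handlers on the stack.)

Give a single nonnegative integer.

Event 1 (EXEC): [MAIN] PC=0: NOP [depth=0]
Event 2 (EXEC): [MAIN] PC=1: DEC 3 -> ACC=-3 [depth=0]
Event 3 (INT 0): INT 0 arrives: push (MAIN, PC=2), enter IRQ0 at PC=0 (depth now 1) [depth=1]
Event 4 (EXEC): [IRQ0] PC=0: DEC 3 -> ACC=-6 [depth=1]
Event 5 (EXEC): [IRQ0] PC=1: IRET -> resume MAIN at PC=2 (depth now 0) [depth=0]
Event 6 (EXEC): [MAIN] PC=2: NOP [depth=0]
Max depth observed: 1

Answer: 1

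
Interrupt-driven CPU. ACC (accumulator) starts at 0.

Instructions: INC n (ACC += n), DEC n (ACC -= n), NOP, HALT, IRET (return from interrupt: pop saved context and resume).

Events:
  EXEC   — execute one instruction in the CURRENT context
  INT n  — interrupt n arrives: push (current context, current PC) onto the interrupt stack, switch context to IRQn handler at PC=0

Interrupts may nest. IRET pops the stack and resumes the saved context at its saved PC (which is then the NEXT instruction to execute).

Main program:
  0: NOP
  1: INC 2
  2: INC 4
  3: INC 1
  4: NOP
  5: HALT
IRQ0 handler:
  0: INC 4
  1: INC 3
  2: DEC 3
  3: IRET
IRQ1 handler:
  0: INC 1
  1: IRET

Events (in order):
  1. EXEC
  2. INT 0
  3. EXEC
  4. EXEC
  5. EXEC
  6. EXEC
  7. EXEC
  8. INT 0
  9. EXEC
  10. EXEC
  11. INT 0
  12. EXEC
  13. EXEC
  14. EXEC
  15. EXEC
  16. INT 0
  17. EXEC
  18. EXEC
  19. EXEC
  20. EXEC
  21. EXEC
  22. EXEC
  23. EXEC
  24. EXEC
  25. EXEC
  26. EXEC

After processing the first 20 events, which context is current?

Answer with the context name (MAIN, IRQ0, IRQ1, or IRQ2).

Event 1 (EXEC): [MAIN] PC=0: NOP
Event 2 (INT 0): INT 0 arrives: push (MAIN, PC=1), enter IRQ0 at PC=0 (depth now 1)
Event 3 (EXEC): [IRQ0] PC=0: INC 4 -> ACC=4
Event 4 (EXEC): [IRQ0] PC=1: INC 3 -> ACC=7
Event 5 (EXEC): [IRQ0] PC=2: DEC 3 -> ACC=4
Event 6 (EXEC): [IRQ0] PC=3: IRET -> resume MAIN at PC=1 (depth now 0)
Event 7 (EXEC): [MAIN] PC=1: INC 2 -> ACC=6
Event 8 (INT 0): INT 0 arrives: push (MAIN, PC=2), enter IRQ0 at PC=0 (depth now 1)
Event 9 (EXEC): [IRQ0] PC=0: INC 4 -> ACC=10
Event 10 (EXEC): [IRQ0] PC=1: INC 3 -> ACC=13
Event 11 (INT 0): INT 0 arrives: push (IRQ0, PC=2), enter IRQ0 at PC=0 (depth now 2)
Event 12 (EXEC): [IRQ0] PC=0: INC 4 -> ACC=17
Event 13 (EXEC): [IRQ0] PC=1: INC 3 -> ACC=20
Event 14 (EXEC): [IRQ0] PC=2: DEC 3 -> ACC=17
Event 15 (EXEC): [IRQ0] PC=3: IRET -> resume IRQ0 at PC=2 (depth now 1)
Event 16 (INT 0): INT 0 arrives: push (IRQ0, PC=2), enter IRQ0 at PC=0 (depth now 2)
Event 17 (EXEC): [IRQ0] PC=0: INC 4 -> ACC=21
Event 18 (EXEC): [IRQ0] PC=1: INC 3 -> ACC=24
Event 19 (EXEC): [IRQ0] PC=2: DEC 3 -> ACC=21
Event 20 (EXEC): [IRQ0] PC=3: IRET -> resume IRQ0 at PC=2 (depth now 1)

Answer: IRQ0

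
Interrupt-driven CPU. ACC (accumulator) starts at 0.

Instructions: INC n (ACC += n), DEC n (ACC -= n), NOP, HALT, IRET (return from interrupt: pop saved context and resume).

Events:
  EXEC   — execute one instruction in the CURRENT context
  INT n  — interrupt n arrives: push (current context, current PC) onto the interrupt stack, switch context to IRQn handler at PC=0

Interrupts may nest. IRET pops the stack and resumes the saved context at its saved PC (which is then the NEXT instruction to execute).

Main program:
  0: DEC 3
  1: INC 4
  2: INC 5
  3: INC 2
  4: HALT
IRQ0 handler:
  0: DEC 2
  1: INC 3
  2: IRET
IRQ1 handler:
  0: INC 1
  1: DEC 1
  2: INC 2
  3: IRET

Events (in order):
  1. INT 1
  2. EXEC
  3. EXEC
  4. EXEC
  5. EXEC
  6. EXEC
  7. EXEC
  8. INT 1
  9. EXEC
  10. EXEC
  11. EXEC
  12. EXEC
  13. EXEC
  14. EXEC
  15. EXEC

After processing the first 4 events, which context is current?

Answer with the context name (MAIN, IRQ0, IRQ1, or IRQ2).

Event 1 (INT 1): INT 1 arrives: push (MAIN, PC=0), enter IRQ1 at PC=0 (depth now 1)
Event 2 (EXEC): [IRQ1] PC=0: INC 1 -> ACC=1
Event 3 (EXEC): [IRQ1] PC=1: DEC 1 -> ACC=0
Event 4 (EXEC): [IRQ1] PC=2: INC 2 -> ACC=2

Answer: IRQ1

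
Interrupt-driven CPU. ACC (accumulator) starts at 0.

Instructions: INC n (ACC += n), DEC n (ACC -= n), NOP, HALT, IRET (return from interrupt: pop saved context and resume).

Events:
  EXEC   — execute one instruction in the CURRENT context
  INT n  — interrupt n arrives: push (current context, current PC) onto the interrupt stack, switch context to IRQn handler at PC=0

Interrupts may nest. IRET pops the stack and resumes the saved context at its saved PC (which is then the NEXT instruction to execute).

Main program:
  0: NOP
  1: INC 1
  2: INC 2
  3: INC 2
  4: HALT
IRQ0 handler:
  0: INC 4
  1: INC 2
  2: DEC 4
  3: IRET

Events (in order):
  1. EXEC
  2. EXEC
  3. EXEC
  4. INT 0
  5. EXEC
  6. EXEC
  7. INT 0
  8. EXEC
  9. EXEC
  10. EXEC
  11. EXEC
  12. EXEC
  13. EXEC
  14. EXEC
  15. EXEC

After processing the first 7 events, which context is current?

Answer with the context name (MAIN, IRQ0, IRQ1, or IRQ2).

Answer: IRQ0

Derivation:
Event 1 (EXEC): [MAIN] PC=0: NOP
Event 2 (EXEC): [MAIN] PC=1: INC 1 -> ACC=1
Event 3 (EXEC): [MAIN] PC=2: INC 2 -> ACC=3
Event 4 (INT 0): INT 0 arrives: push (MAIN, PC=3), enter IRQ0 at PC=0 (depth now 1)
Event 5 (EXEC): [IRQ0] PC=0: INC 4 -> ACC=7
Event 6 (EXEC): [IRQ0] PC=1: INC 2 -> ACC=9
Event 7 (INT 0): INT 0 arrives: push (IRQ0, PC=2), enter IRQ0 at PC=0 (depth now 2)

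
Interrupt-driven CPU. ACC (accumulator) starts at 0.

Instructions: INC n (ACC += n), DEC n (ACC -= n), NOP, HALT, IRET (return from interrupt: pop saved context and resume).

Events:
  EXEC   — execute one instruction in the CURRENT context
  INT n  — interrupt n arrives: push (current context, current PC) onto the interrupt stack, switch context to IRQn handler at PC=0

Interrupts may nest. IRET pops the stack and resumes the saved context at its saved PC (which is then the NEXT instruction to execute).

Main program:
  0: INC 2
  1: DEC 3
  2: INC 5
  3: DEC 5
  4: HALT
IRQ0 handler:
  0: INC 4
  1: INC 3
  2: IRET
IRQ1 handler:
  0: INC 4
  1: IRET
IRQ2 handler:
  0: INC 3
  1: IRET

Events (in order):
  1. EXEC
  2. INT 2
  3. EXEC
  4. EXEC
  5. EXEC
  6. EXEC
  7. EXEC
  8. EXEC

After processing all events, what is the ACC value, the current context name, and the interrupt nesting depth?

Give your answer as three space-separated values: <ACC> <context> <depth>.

Event 1 (EXEC): [MAIN] PC=0: INC 2 -> ACC=2
Event 2 (INT 2): INT 2 arrives: push (MAIN, PC=1), enter IRQ2 at PC=0 (depth now 1)
Event 3 (EXEC): [IRQ2] PC=0: INC 3 -> ACC=5
Event 4 (EXEC): [IRQ2] PC=1: IRET -> resume MAIN at PC=1 (depth now 0)
Event 5 (EXEC): [MAIN] PC=1: DEC 3 -> ACC=2
Event 6 (EXEC): [MAIN] PC=2: INC 5 -> ACC=7
Event 7 (EXEC): [MAIN] PC=3: DEC 5 -> ACC=2
Event 8 (EXEC): [MAIN] PC=4: HALT

Answer: 2 MAIN 0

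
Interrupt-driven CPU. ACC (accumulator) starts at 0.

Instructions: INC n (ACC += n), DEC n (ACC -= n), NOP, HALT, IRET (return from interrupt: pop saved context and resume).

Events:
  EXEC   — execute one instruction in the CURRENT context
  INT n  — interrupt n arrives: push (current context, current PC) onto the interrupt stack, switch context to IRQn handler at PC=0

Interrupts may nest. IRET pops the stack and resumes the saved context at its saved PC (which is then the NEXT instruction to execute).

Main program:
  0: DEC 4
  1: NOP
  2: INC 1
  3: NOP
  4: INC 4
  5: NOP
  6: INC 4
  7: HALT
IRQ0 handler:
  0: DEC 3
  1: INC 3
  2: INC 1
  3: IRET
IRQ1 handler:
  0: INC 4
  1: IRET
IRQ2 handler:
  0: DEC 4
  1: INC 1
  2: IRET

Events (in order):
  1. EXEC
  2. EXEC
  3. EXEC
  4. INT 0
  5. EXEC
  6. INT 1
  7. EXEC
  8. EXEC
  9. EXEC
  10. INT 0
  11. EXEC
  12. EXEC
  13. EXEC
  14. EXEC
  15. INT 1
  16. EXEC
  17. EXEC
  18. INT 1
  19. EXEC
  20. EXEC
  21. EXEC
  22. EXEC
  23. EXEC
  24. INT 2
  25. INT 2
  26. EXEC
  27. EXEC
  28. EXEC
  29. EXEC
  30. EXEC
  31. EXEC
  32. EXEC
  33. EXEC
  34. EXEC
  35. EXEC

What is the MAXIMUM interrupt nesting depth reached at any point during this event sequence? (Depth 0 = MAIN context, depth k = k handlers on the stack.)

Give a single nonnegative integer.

Event 1 (EXEC): [MAIN] PC=0: DEC 4 -> ACC=-4 [depth=0]
Event 2 (EXEC): [MAIN] PC=1: NOP [depth=0]
Event 3 (EXEC): [MAIN] PC=2: INC 1 -> ACC=-3 [depth=0]
Event 4 (INT 0): INT 0 arrives: push (MAIN, PC=3), enter IRQ0 at PC=0 (depth now 1) [depth=1]
Event 5 (EXEC): [IRQ0] PC=0: DEC 3 -> ACC=-6 [depth=1]
Event 6 (INT 1): INT 1 arrives: push (IRQ0, PC=1), enter IRQ1 at PC=0 (depth now 2) [depth=2]
Event 7 (EXEC): [IRQ1] PC=0: INC 4 -> ACC=-2 [depth=2]
Event 8 (EXEC): [IRQ1] PC=1: IRET -> resume IRQ0 at PC=1 (depth now 1) [depth=1]
Event 9 (EXEC): [IRQ0] PC=1: INC 3 -> ACC=1 [depth=1]
Event 10 (INT 0): INT 0 arrives: push (IRQ0, PC=2), enter IRQ0 at PC=0 (depth now 2) [depth=2]
Event 11 (EXEC): [IRQ0] PC=0: DEC 3 -> ACC=-2 [depth=2]
Event 12 (EXEC): [IRQ0] PC=1: INC 3 -> ACC=1 [depth=2]
Event 13 (EXEC): [IRQ0] PC=2: INC 1 -> ACC=2 [depth=2]
Event 14 (EXEC): [IRQ0] PC=3: IRET -> resume IRQ0 at PC=2 (depth now 1) [depth=1]
Event 15 (INT 1): INT 1 arrives: push (IRQ0, PC=2), enter IRQ1 at PC=0 (depth now 2) [depth=2]
Event 16 (EXEC): [IRQ1] PC=0: INC 4 -> ACC=6 [depth=2]
Event 17 (EXEC): [IRQ1] PC=1: IRET -> resume IRQ0 at PC=2 (depth now 1) [depth=1]
Event 18 (INT 1): INT 1 arrives: push (IRQ0, PC=2), enter IRQ1 at PC=0 (depth now 2) [depth=2]
Event 19 (EXEC): [IRQ1] PC=0: INC 4 -> ACC=10 [depth=2]
Event 20 (EXEC): [IRQ1] PC=1: IRET -> resume IRQ0 at PC=2 (depth now 1) [depth=1]
Event 21 (EXEC): [IRQ0] PC=2: INC 1 -> ACC=11 [depth=1]
Event 22 (EXEC): [IRQ0] PC=3: IRET -> resume MAIN at PC=3 (depth now 0) [depth=0]
Event 23 (EXEC): [MAIN] PC=3: NOP [depth=0]
Event 24 (INT 2): INT 2 arrives: push (MAIN, PC=4), enter IRQ2 at PC=0 (depth now 1) [depth=1]
Event 25 (INT 2): INT 2 arrives: push (IRQ2, PC=0), enter IRQ2 at PC=0 (depth now 2) [depth=2]
Event 26 (EXEC): [IRQ2] PC=0: DEC 4 -> ACC=7 [depth=2]
Event 27 (EXEC): [IRQ2] PC=1: INC 1 -> ACC=8 [depth=2]
Event 28 (EXEC): [IRQ2] PC=2: IRET -> resume IRQ2 at PC=0 (depth now 1) [depth=1]
Event 29 (EXEC): [IRQ2] PC=0: DEC 4 -> ACC=4 [depth=1]
Event 30 (EXEC): [IRQ2] PC=1: INC 1 -> ACC=5 [depth=1]
Event 31 (EXEC): [IRQ2] PC=2: IRET -> resume MAIN at PC=4 (depth now 0) [depth=0]
Event 32 (EXEC): [MAIN] PC=4: INC 4 -> ACC=9 [depth=0]
Event 33 (EXEC): [MAIN] PC=5: NOP [depth=0]
Event 34 (EXEC): [MAIN] PC=6: INC 4 -> ACC=13 [depth=0]
Event 35 (EXEC): [MAIN] PC=7: HALT [depth=0]
Max depth observed: 2

Answer: 2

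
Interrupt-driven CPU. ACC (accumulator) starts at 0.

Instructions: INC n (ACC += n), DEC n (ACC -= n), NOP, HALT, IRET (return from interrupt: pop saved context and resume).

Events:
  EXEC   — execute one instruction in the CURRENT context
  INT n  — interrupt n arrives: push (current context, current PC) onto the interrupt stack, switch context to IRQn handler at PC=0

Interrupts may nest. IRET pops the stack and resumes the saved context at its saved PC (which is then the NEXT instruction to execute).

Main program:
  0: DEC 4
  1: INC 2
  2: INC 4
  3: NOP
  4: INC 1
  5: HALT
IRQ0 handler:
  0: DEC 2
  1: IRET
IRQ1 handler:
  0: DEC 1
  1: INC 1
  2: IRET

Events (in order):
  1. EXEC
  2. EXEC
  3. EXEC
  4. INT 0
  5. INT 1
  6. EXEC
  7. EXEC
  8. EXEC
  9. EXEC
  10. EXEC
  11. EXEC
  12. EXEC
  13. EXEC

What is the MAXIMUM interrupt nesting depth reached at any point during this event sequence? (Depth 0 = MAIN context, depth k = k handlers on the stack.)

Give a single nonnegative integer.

Answer: 2

Derivation:
Event 1 (EXEC): [MAIN] PC=0: DEC 4 -> ACC=-4 [depth=0]
Event 2 (EXEC): [MAIN] PC=1: INC 2 -> ACC=-2 [depth=0]
Event 3 (EXEC): [MAIN] PC=2: INC 4 -> ACC=2 [depth=0]
Event 4 (INT 0): INT 0 arrives: push (MAIN, PC=3), enter IRQ0 at PC=0 (depth now 1) [depth=1]
Event 5 (INT 1): INT 1 arrives: push (IRQ0, PC=0), enter IRQ1 at PC=0 (depth now 2) [depth=2]
Event 6 (EXEC): [IRQ1] PC=0: DEC 1 -> ACC=1 [depth=2]
Event 7 (EXEC): [IRQ1] PC=1: INC 1 -> ACC=2 [depth=2]
Event 8 (EXEC): [IRQ1] PC=2: IRET -> resume IRQ0 at PC=0 (depth now 1) [depth=1]
Event 9 (EXEC): [IRQ0] PC=0: DEC 2 -> ACC=0 [depth=1]
Event 10 (EXEC): [IRQ0] PC=1: IRET -> resume MAIN at PC=3 (depth now 0) [depth=0]
Event 11 (EXEC): [MAIN] PC=3: NOP [depth=0]
Event 12 (EXEC): [MAIN] PC=4: INC 1 -> ACC=1 [depth=0]
Event 13 (EXEC): [MAIN] PC=5: HALT [depth=0]
Max depth observed: 2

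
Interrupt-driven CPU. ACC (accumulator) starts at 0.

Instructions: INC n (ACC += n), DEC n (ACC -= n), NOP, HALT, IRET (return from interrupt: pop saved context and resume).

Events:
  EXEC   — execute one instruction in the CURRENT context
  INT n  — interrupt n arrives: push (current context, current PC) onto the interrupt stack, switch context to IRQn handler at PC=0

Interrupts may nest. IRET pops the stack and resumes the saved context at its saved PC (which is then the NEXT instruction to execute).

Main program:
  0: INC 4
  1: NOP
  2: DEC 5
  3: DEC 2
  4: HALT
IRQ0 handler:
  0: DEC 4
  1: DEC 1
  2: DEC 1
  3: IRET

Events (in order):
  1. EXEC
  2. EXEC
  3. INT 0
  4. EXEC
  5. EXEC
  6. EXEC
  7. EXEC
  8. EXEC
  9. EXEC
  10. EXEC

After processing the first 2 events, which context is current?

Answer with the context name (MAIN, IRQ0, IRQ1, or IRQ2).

Event 1 (EXEC): [MAIN] PC=0: INC 4 -> ACC=4
Event 2 (EXEC): [MAIN] PC=1: NOP

Answer: MAIN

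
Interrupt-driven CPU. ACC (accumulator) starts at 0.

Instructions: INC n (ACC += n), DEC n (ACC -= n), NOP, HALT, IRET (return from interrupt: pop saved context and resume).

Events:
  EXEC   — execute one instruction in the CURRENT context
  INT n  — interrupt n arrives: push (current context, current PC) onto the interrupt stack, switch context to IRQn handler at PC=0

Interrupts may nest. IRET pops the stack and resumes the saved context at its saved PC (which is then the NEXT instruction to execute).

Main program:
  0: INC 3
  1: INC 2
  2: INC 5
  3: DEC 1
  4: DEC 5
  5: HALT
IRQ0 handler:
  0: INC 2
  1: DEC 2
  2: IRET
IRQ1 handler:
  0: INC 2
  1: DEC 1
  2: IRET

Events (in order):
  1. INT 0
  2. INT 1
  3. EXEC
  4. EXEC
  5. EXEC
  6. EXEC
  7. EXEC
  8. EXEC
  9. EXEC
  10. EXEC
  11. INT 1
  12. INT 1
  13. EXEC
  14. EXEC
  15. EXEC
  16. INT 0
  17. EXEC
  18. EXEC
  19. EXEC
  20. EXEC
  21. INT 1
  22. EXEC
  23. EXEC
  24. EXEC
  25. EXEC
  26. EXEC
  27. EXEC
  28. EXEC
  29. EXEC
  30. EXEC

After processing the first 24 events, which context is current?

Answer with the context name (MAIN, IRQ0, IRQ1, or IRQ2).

Answer: IRQ1

Derivation:
Event 1 (INT 0): INT 0 arrives: push (MAIN, PC=0), enter IRQ0 at PC=0 (depth now 1)
Event 2 (INT 1): INT 1 arrives: push (IRQ0, PC=0), enter IRQ1 at PC=0 (depth now 2)
Event 3 (EXEC): [IRQ1] PC=0: INC 2 -> ACC=2
Event 4 (EXEC): [IRQ1] PC=1: DEC 1 -> ACC=1
Event 5 (EXEC): [IRQ1] PC=2: IRET -> resume IRQ0 at PC=0 (depth now 1)
Event 6 (EXEC): [IRQ0] PC=0: INC 2 -> ACC=3
Event 7 (EXEC): [IRQ0] PC=1: DEC 2 -> ACC=1
Event 8 (EXEC): [IRQ0] PC=2: IRET -> resume MAIN at PC=0 (depth now 0)
Event 9 (EXEC): [MAIN] PC=0: INC 3 -> ACC=4
Event 10 (EXEC): [MAIN] PC=1: INC 2 -> ACC=6
Event 11 (INT 1): INT 1 arrives: push (MAIN, PC=2), enter IRQ1 at PC=0 (depth now 1)
Event 12 (INT 1): INT 1 arrives: push (IRQ1, PC=0), enter IRQ1 at PC=0 (depth now 2)
Event 13 (EXEC): [IRQ1] PC=0: INC 2 -> ACC=8
Event 14 (EXEC): [IRQ1] PC=1: DEC 1 -> ACC=7
Event 15 (EXEC): [IRQ1] PC=2: IRET -> resume IRQ1 at PC=0 (depth now 1)
Event 16 (INT 0): INT 0 arrives: push (IRQ1, PC=0), enter IRQ0 at PC=0 (depth now 2)
Event 17 (EXEC): [IRQ0] PC=0: INC 2 -> ACC=9
Event 18 (EXEC): [IRQ0] PC=1: DEC 2 -> ACC=7
Event 19 (EXEC): [IRQ0] PC=2: IRET -> resume IRQ1 at PC=0 (depth now 1)
Event 20 (EXEC): [IRQ1] PC=0: INC 2 -> ACC=9
Event 21 (INT 1): INT 1 arrives: push (IRQ1, PC=1), enter IRQ1 at PC=0 (depth now 2)
Event 22 (EXEC): [IRQ1] PC=0: INC 2 -> ACC=11
Event 23 (EXEC): [IRQ1] PC=1: DEC 1 -> ACC=10
Event 24 (EXEC): [IRQ1] PC=2: IRET -> resume IRQ1 at PC=1 (depth now 1)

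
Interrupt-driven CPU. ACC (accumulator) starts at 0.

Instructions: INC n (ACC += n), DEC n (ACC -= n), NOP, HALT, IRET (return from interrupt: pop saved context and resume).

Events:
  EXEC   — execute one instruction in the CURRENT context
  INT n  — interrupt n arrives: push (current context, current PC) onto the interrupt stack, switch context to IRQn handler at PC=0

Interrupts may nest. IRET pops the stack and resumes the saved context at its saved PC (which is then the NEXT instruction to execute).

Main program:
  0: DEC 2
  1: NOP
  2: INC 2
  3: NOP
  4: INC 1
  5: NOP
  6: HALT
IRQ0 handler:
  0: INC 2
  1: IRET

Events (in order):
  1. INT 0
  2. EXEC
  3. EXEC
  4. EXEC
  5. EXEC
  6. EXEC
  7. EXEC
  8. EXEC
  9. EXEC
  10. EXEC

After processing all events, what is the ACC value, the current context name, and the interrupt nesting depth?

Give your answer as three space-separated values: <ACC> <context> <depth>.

Answer: 3 MAIN 0

Derivation:
Event 1 (INT 0): INT 0 arrives: push (MAIN, PC=0), enter IRQ0 at PC=0 (depth now 1)
Event 2 (EXEC): [IRQ0] PC=0: INC 2 -> ACC=2
Event 3 (EXEC): [IRQ0] PC=1: IRET -> resume MAIN at PC=0 (depth now 0)
Event 4 (EXEC): [MAIN] PC=0: DEC 2 -> ACC=0
Event 5 (EXEC): [MAIN] PC=1: NOP
Event 6 (EXEC): [MAIN] PC=2: INC 2 -> ACC=2
Event 7 (EXEC): [MAIN] PC=3: NOP
Event 8 (EXEC): [MAIN] PC=4: INC 1 -> ACC=3
Event 9 (EXEC): [MAIN] PC=5: NOP
Event 10 (EXEC): [MAIN] PC=6: HALT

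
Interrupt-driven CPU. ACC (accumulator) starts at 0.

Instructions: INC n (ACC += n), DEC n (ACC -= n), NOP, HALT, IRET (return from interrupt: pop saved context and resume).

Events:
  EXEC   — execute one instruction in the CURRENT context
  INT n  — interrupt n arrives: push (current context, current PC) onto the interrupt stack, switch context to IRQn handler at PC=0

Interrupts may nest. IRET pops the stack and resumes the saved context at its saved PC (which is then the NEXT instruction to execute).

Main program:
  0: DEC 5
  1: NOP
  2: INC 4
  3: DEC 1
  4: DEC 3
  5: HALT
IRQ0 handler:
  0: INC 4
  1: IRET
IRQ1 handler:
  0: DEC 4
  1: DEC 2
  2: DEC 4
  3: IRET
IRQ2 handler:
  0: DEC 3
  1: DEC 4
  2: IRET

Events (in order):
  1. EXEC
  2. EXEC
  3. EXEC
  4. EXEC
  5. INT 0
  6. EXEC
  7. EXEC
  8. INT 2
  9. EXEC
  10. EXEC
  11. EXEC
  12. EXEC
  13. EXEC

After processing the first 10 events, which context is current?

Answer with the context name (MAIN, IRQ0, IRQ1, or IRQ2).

Answer: IRQ2

Derivation:
Event 1 (EXEC): [MAIN] PC=0: DEC 5 -> ACC=-5
Event 2 (EXEC): [MAIN] PC=1: NOP
Event 3 (EXEC): [MAIN] PC=2: INC 4 -> ACC=-1
Event 4 (EXEC): [MAIN] PC=3: DEC 1 -> ACC=-2
Event 5 (INT 0): INT 0 arrives: push (MAIN, PC=4), enter IRQ0 at PC=0 (depth now 1)
Event 6 (EXEC): [IRQ0] PC=0: INC 4 -> ACC=2
Event 7 (EXEC): [IRQ0] PC=1: IRET -> resume MAIN at PC=4 (depth now 0)
Event 8 (INT 2): INT 2 arrives: push (MAIN, PC=4), enter IRQ2 at PC=0 (depth now 1)
Event 9 (EXEC): [IRQ2] PC=0: DEC 3 -> ACC=-1
Event 10 (EXEC): [IRQ2] PC=1: DEC 4 -> ACC=-5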